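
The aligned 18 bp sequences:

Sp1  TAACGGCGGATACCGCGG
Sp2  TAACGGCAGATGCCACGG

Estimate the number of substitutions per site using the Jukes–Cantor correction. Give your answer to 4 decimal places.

0.1885

The sequences differ at 3 of 18 sites (8, 12, 15), so p = 3/18 ≈ 0.166667.
d = −(3/4) ln(1 − 4p/3) = −0.75 ln(1 − 0.222223) = −0.75 ln(0.777777)
  = −0.75 × (-0.251315) = 0.188486 substitutions/site.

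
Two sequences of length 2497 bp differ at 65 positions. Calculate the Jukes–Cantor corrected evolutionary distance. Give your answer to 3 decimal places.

0.026

p = 65/2497 ≈ 0.026031.
d = −(3/4) ln(1 − 4p/3) = −0.75 ln(1 − 0.034708) = −0.75 ln(0.965292)
  = −0.75 × (-0.035325) = 0.026494 substitutions/site.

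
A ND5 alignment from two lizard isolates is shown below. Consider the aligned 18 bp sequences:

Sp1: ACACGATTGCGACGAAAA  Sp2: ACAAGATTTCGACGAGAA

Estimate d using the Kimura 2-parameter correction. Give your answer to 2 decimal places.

Of 18 sites, 1 differences are transitions and 2 are transversions, so P = 1/18 ≈ 0.055556 and Q = 2/18 ≈ 0.111111.
Under the Kimura two-parameter model, d = −½ ln(1 − 2P − Q) − ¼ ln(1 − 2Q).
1 − 2P − Q = 0.777777, giving −½ ln(0.777777) = 0.125658.
1 − 2Q = 0.777778, giving −¼ ln(0.777778) = 0.062829.
d = 0.125658 + 0.062829 = 0.188487.

0.19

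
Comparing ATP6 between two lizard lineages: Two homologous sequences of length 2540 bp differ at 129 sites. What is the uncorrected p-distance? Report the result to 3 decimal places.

0.051

p = 129/2540 = 0.050787… ≈ 0.051 (to 3 d.p.).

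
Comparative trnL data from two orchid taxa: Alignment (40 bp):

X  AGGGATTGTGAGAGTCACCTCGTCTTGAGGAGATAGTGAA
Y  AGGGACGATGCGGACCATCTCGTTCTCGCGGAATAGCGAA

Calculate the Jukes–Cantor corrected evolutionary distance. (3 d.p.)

The sequences differ at 16 of 40 sites, so p = 16/40 = 0.4.
d = −(3/4) ln(1 − 4p/3) = −0.75 ln(1 − 0.533333) = −0.75 ln(0.466667)
  = −0.75 × (-0.762139) = 0.571604 substitutions/site.

0.572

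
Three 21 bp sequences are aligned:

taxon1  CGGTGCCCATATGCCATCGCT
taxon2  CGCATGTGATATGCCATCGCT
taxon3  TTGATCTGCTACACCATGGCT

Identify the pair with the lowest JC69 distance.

taxon1–taxon2: 6/21 differ, p = 0.286, d = 0.360.
taxon1–taxon3: 10/21 differ, p = 0.476, d = 0.756.
taxon2–taxon3: 8/21 differ, p = 0.381, d = 0.532.
The smallest distance is between taxon1 and taxon2.

taxon1 and taxon2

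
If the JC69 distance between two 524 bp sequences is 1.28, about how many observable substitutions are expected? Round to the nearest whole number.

322

Invert JC69: p = (3/4)(1 − e^(−4d/3)) = 0.75 × (1 − e^(-1.706667)) = 0.75 × (1 − 0.181470) = 0.613898.
Expected differing sites = pL ≈ 0.613898 × 524 = 321.682552 ≈ 322.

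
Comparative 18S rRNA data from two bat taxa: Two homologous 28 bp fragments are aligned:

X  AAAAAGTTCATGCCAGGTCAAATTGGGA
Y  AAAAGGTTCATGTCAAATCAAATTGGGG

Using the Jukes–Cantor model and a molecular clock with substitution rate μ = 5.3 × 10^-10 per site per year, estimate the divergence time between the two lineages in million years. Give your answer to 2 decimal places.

192.41

The sequences differ at 5 of 28 sites (5, 13, 16, 17, 28), so p = 5/28 ≈ 0.178571.
d = −(3/4) ln(1 − 4p/3) = −0.75 ln(1 − 0.238095) = −0.75 ln(0.761905)
  = −0.75 × (-0.271933) = 0.203950 substitutions/site.
Under a molecular clock d = 2μt, so t = d/(2μ) = 0.203950 / (2 × 5.3 × 10^-10) = 192.41 million years.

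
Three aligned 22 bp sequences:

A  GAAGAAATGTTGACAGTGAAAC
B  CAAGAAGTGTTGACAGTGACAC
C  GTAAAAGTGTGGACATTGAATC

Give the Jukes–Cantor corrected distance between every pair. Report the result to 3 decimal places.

d(A,B) = 0.151, d(A,C) = 0.339, d(B,C) = 0.414

A–B: 3/22 sites differ → p ≈ 0.136364, d = −0.75 ln(1 − 0.181819) = 0.150504 ≈ 0.151.
A–C: 6/22 sites differ → p ≈ 0.272727, d = −0.75 ln(1 − 0.363636) = 0.338988 ≈ 0.339.
B–C: 7/22 sites differ → p ≈ 0.318182, d = −0.75 ln(1 − 0.424243) = 0.414052 ≈ 0.414.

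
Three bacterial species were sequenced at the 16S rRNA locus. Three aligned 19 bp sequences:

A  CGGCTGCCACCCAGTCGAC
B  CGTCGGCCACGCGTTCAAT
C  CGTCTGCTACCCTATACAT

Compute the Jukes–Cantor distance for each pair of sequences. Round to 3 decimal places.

d(A,B) = 0.507, d(A,C) = 0.507, d(B,C) = 0.507

A–B: 7/19 sites differ → p ≈ 0.368421, d = −0.75 ln(1 − 0.491228) = 0.506816 ≈ 0.507.
A–C: 7/19 sites differ → p ≈ 0.368421, d = −0.75 ln(1 − 0.491228) = 0.506816 ≈ 0.507.
B–C: 7/19 sites differ → p ≈ 0.368421, d = −0.75 ln(1 − 0.491228) = 0.506816 ≈ 0.507.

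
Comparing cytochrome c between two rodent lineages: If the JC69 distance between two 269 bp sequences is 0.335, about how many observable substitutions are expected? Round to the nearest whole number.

73

Invert JC69: p = (3/4)(1 − e^(−4d/3)) = 0.75 × (1 − e^(-0.446667)) = 0.75 × (1 − 0.639757) = 0.270182.
Expected differing sites = pL ≈ 0.270182 × 269 = 72.678958 ≈ 73.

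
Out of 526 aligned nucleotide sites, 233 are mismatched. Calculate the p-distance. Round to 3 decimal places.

p = 233/526 = 0.442965… ≈ 0.443 (to 3 d.p.).

0.443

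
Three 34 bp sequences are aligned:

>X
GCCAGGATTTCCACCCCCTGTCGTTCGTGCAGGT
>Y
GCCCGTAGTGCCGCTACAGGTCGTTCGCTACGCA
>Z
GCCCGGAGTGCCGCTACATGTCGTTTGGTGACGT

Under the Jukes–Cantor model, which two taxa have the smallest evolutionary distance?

Y and Z

X–Y: 15/34 differ, p = 0.441, d = 0.665.
X–Z: 12/34 differ, p = 0.353, d = 0.477.
Y–Z: 9/34 differ, p = 0.265, d = 0.326.
The smallest distance is between Y and Z.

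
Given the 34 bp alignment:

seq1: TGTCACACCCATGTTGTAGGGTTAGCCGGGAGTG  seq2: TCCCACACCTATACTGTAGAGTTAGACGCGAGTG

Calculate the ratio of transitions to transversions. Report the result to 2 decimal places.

Transitions are A↔G and C↔T; transversions are all other mismatches.
Transitions: 5. Transversions: 3.
R = 5/3 = 1.666666… ≈ 1.67 (to 2 d.p.).

1.67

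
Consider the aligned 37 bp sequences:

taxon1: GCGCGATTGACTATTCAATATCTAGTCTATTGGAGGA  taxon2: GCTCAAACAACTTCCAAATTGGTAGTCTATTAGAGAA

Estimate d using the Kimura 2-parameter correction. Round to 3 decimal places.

0.538

Of 37 sites, 7 differences are transitions and 7 are transversions, so P = 7/37 ≈ 0.189189 and Q = 7/37 ≈ 0.189189.
Under the Kimura two-parameter model, d = −½ ln(1 − 2P − Q) − ¼ ln(1 − 2Q).
1 − 2P − Q = 0.432433, giving −½ ln(0.432433) = 0.419164.
1 − 2Q = 0.621622, giving −¼ ln(0.621622) = 0.118856.
d = 0.419164 + 0.118856 = 0.538020.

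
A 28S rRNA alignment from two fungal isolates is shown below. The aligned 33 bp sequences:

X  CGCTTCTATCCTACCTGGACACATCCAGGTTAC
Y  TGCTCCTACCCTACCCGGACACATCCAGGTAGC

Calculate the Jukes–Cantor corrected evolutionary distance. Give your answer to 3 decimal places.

The sequences differ at 6 of 33 sites (1, 5, 9, 16, 31, 32), so p = 6/33 ≈ 0.181818.
d = −(3/4) ln(1 − 4p/3) = −0.75 ln(1 − 0.242424) = −0.75 ln(0.757576)
  = −0.75 × (-0.277631) = 0.208223 substitutions/site.

0.208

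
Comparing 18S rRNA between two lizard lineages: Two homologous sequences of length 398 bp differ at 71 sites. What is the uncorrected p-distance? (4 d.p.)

p = 71/398 = 0.178391… ≈ 0.1784 (to 4 d.p.).

0.1784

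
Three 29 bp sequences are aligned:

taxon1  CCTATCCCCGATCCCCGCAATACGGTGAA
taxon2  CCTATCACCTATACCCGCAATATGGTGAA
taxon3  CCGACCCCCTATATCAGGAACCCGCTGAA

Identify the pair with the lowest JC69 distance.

taxon1–taxon2: 4/29 differ, p = 0.138, d = 0.152.
taxon1–taxon3: 10/29 differ, p = 0.345, d = 0.462.
taxon2–taxon3: 10/29 differ, p = 0.345, d = 0.462.
The smallest distance is between taxon1 and taxon2.

taxon1 and taxon2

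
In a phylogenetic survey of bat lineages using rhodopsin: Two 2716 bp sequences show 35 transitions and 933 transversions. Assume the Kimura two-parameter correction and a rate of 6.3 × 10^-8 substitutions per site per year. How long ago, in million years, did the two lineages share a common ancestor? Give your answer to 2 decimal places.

P = 35/2716 ≈ 0.012887 and Q = 933/2716 ≈ 0.34352.
Under the Kimura two-parameter model, d = −½ ln(1 − 2P − Q) − ¼ ln(1 − 2Q).
1 − 2P − Q = 0.630706, giving −½ ln(0.630706) = 0.230458.
1 − 2Q = 0.31296, giving −¼ ln(0.31296) = 0.290420.
d = 0.230458 + 0.290420 = 0.520878.
Under a molecular clock d = 2μt, so t = d/(2μ) = 0.520878 / (2 × 6.3 × 10^-8) = 4.13 million years.

4.13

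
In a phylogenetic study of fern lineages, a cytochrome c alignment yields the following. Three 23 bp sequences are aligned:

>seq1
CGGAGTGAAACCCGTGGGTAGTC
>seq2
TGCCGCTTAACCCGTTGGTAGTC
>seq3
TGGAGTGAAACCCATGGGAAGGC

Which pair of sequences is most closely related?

seq1 and seq3

seq1–seq2: 7/23 differ, p = 0.304, d = 0.390.
seq1–seq3: 4/23 differ, p = 0.174, d = 0.198.
seq2–seq3: 9/23 differ, p = 0.391, d = 0.553.
The smallest distance is between seq1 and seq3.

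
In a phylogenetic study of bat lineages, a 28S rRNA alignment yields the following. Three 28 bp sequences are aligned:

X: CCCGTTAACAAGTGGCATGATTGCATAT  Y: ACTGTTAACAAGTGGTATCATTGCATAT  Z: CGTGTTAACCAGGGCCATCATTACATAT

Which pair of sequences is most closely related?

X–Y: 4/28 differ, p = 0.143, d = 0.158.
X–Z: 7/28 differ, p = 0.250, d = 0.304.
Y–Z: 7/28 differ, p = 0.250, d = 0.304.
The smallest distance is between X and Y.

X and Y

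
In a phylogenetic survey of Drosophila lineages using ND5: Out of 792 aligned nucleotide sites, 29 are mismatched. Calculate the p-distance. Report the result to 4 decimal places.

p = 29/792 = 0.036616… ≈ 0.0366 (to 4 d.p.).

0.0366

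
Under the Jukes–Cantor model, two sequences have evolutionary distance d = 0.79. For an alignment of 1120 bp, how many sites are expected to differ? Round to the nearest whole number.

Invert JC69: p = (3/4)(1 − e^(−4d/3)) = 0.75 × (1 − e^(-1.053333)) = 0.75 × (1 − 0.348773) = 0.488420.
Expected differing sites = pL ≈ 0.488420 × 1120 = 547.0304 ≈ 547.

547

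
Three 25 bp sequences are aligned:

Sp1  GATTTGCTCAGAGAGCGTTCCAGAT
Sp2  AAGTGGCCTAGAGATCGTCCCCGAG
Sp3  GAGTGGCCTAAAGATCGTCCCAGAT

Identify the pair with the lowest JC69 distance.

Sp1–Sp2: 9/25 differ, p = 0.360, d = 0.490.
Sp1–Sp3: 7/25 differ, p = 0.280, d = 0.351.
Sp2–Sp3: 4/25 differ, p = 0.160, d = 0.180.
The smallest distance is between Sp2 and Sp3.

Sp2 and Sp3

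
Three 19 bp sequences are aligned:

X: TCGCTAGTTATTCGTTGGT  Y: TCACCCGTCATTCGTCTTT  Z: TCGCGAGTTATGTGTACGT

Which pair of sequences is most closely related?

X and Z

X–Y: 7/19 differ, p = 0.368, d = 0.507.
X–Z: 5/19 differ, p = 0.263, d = 0.324.
Y–Z: 9/19 differ, p = 0.474, d = 0.749.
The smallest distance is between X and Z.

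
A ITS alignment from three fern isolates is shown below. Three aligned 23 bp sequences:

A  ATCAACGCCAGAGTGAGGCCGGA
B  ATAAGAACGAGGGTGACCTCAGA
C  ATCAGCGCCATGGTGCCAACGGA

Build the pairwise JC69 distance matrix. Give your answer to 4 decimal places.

d(A,B) = 0.6501, d(A,C) = 0.3904, d(B,C) = 0.5532

A–B: 10/23 sites differ → p ≈ 0.434783, d = −0.75 ln(1 − 0.579711) = 0.650110 ≈ 0.6501.
A–C: 7/23 sites differ → p ≈ 0.304348, d = −0.75 ln(1 − 0.405797) = 0.390401 ≈ 0.3904.
B–C: 9/23 sites differ → p ≈ 0.391304, d = −0.75 ln(1 − 0.521739) = 0.553199 ≈ 0.5532.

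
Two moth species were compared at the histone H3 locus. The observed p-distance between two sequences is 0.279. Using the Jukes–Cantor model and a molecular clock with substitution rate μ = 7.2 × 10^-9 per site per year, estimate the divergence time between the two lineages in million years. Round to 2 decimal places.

d = −(3/4) ln(1 − 4p/3) = −0.75 ln(1 − 0.372) = −0.75 ln(0.628)
  = −0.75 × (-0.465215) = 0.348911 substitutions/site.
Under a molecular clock d = 2μt, so t = d/(2μ) = 0.348911 / (2 × 7.2 × 10^-9) = 24.23 million years.

24.23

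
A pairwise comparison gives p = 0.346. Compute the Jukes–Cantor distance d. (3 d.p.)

d = −(3/4) ln(1 − 4p/3) = −0.75 ln(1 − 0.461333) = −0.75 ln(0.538667)
  = −0.75 × (-0.618658) = 0.463994 substitutions/site.

0.464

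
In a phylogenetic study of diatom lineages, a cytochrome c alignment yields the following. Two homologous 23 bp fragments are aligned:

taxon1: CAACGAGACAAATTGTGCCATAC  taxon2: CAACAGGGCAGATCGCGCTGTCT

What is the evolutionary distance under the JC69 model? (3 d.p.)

0.650

The sequences differ at 10 of 23 sites (5, 6, 8, 11, 14, 16, 19, 20, 22, 23), so p = 10/23 ≈ 0.434783.
d = −(3/4) ln(1 − 4p/3) = −0.75 ln(1 − 0.579711) = −0.75 ln(0.420289)
  = −0.75 × (-0.866813) = 0.650110 substitutions/site.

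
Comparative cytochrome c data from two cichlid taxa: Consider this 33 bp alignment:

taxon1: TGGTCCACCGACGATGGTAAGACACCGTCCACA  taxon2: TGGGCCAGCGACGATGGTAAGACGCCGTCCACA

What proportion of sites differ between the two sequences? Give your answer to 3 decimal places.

The sequences differ at 3 of 33 positions (sites 4, 8, 24).
p = 3/33 = 0.090909… ≈ 0.091 (to 3 d.p.).

0.091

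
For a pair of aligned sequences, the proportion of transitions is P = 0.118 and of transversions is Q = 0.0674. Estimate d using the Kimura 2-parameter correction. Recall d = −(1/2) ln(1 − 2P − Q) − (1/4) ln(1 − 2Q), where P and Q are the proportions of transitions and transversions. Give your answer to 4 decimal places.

0.2170

Under the Kimura two-parameter model, d = −½ ln(1 − 2P − Q) − ¼ ln(1 − 2Q).
1 − 2P − Q = 0.6966, giving −½ ln(0.6966) = 0.180772.
1 − 2Q = 0.8652, giving −¼ ln(0.8652) = 0.036199.
d = 0.180772 + 0.036199 = 0.216971.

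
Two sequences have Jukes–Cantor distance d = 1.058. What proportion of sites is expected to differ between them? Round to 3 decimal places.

0.567

p = (3/4)(1 − e^(−4d/3)) = 0.75 × (1 − e^(-1.410667)) = 0.75 × (1 − 0.243980) = 0.567015.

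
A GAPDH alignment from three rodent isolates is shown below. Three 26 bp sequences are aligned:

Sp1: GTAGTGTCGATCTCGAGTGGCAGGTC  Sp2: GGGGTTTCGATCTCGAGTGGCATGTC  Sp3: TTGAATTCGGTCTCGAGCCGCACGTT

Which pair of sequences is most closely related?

Sp1–Sp2: 4/26 differ, p = 0.154, d = 0.172.
Sp1–Sp3: 10/26 differ, p = 0.385, d = 0.539.
Sp2–Sp3: 9/26 differ, p = 0.346, d = 0.464.
The smallest distance is between Sp1 and Sp2.

Sp1 and Sp2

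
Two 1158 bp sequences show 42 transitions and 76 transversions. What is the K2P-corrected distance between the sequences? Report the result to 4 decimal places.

0.1095

P = 42/1158 ≈ 0.036269 and Q = 76/1158 ≈ 0.06563.
Under the Kimura two-parameter model, d = −½ ln(1 − 2P − Q) − ¼ ln(1 − 2Q).
1 − 2P − Q = 0.861832, giving −½ ln(0.861832) = 0.074347.
1 − 2Q = 0.86874, giving −¼ ln(0.86874) = 0.035178.
d = 0.074347 + 0.035178 = 0.109525.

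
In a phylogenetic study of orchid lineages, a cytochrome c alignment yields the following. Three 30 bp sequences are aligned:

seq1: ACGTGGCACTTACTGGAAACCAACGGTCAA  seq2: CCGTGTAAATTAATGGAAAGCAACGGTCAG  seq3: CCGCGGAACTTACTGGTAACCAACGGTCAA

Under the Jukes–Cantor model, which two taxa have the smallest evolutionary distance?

seq1 and seq3

seq1–seq2: 7/30 differ, p = 0.233, d = 0.280.
seq1–seq3: 4/30 differ, p = 0.133, d = 0.147.
seq2–seq3: 7/30 differ, p = 0.233, d = 0.280.
The smallest distance is between seq1 and seq3.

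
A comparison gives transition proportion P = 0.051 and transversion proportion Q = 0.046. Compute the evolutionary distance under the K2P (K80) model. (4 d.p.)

Under the Kimura two-parameter model, d = −½ ln(1 − 2P − Q) − ¼ ln(1 − 2Q).
1 − 2P − Q = 0.852, giving −½ ln(0.852) = 0.080084.
1 − 2Q = 0.908, giving −¼ ln(0.908) = 0.024128.
d = 0.080084 + 0.024128 = 0.104212.

0.1042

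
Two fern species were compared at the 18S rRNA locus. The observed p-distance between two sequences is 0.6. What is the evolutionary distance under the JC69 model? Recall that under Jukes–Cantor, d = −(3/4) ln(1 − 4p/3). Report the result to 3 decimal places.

d = −(3/4) ln(1 − 4p/3) = −0.75 ln(1 − 0.8) = −0.75 ln(0.2)
  = −0.75 × (-1.609438) = 1.207079 substitutions/site.

1.207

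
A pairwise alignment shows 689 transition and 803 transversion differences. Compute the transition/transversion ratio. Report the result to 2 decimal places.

R = 689/803 = 0.858032… ≈ 0.86 (to 2 d.p.).

0.86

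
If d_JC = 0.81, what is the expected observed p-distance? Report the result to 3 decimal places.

0.495

p = (3/4)(1 − e^(−4d/3)) = 0.75 × (1 − e^(-1.08)) = 0.75 × (1 − 0.339596) = 0.495303.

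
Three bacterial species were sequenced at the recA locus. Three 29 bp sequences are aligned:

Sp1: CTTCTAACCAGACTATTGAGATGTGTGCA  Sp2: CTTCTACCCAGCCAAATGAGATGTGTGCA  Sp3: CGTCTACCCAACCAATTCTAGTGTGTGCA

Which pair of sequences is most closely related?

Sp1–Sp2: 4/29 differ, p = 0.138, d = 0.152.
Sp1–Sp3: 9/29 differ, p = 0.310, d = 0.401.
Sp2–Sp3: 7/29 differ, p = 0.241, d = 0.291.
The smallest distance is between Sp1 and Sp2.

Sp1 and Sp2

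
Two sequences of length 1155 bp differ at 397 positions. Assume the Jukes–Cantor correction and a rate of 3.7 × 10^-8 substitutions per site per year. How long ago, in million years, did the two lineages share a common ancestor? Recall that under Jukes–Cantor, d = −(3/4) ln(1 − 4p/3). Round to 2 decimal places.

6.21

p = 397/1155 ≈ 0.343723.
d = −(3/4) ln(1 − 4p/3) = −0.75 ln(1 − 0.458297) = −0.75 ln(0.541703)
  = −0.75 × (-0.613037) = 0.459778 substitutions/site.
Under a molecular clock d = 2μt, so t = d/(2μ) = 0.459778 / (2 × 3.7 × 10^-8) = 6.21 million years.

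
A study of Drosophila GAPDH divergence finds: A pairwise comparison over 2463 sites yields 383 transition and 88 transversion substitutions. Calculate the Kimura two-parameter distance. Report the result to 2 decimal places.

0.23

P = 383/2463 ≈ 0.155501 and Q = 88/2463 ≈ 0.035729.
Under the Kimura two-parameter model, d = −½ ln(1 − 2P − Q) − ¼ ln(1 − 2Q).
1 − 2P − Q = 0.653269, giving −½ ln(0.653269) = 0.212883.
1 − 2Q = 0.928542, giving −¼ ln(0.928542) = 0.018535.
d = 0.212883 + 0.018535 = 0.231418.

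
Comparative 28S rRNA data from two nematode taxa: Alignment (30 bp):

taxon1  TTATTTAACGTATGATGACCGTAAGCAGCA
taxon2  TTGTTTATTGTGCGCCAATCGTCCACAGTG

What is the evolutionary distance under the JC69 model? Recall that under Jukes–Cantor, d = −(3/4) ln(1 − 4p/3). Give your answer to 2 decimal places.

0.73

The sequences differ at 14 of 30 sites, so p = 14/30 ≈ 0.466667.
d = −(3/4) ln(1 − 4p/3) = −0.75 ln(1 − 0.622223) = −0.75 ln(0.377777)
  = −0.75 × (-0.973451) = 0.730088 substitutions/site.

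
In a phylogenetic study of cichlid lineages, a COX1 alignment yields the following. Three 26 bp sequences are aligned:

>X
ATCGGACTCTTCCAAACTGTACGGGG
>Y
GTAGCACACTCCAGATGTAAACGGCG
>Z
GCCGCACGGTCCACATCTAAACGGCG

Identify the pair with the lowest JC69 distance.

X–Y: 12/26 differ, p = 0.462, d = 0.717.
X–Z: 12/26 differ, p = 0.462, d = 0.717.
Y–Z: 6/26 differ, p = 0.231, d = 0.276.
The smallest distance is between Y and Z.

Y and Z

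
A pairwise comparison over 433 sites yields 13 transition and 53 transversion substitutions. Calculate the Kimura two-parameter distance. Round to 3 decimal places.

0.171

P = 13/433 ≈ 0.030023 and Q = 53/433 ≈ 0.122402.
Under the Kimura two-parameter model, d = −½ ln(1 − 2P − Q) − ¼ ln(1 − 2Q).
1 − 2P − Q = 0.817552, giving −½ ln(0.817552) = 0.100720.
1 − 2Q = 0.755196, giving −¼ ln(0.755196) = 0.070194.
d = 0.100720 + 0.070194 = 0.170914.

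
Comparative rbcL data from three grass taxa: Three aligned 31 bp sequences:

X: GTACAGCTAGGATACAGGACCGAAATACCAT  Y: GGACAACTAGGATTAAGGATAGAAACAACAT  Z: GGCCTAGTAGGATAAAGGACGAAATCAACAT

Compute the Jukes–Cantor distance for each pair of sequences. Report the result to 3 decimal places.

X–Y: 8/31 sites differ → p ≈ 0.258065, d = −0.75 ln(1 − 0.344087) = 0.316295 ≈ 0.316.
X–Z: 11/31 sites differ → p ≈ 0.354839, d = −0.75 ln(1 − 0.473119) = 0.480585 ≈ 0.481.
Y–Z: 8/31 sites differ → p ≈ 0.258065, d = −0.75 ln(1 − 0.344087) = 0.316295 ≈ 0.316.

d(X,Y) = 0.316, d(X,Z) = 0.481, d(Y,Z) = 0.316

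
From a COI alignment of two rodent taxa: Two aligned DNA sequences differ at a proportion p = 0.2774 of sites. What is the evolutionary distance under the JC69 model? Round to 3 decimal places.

0.346

d = −(3/4) ln(1 − 4p/3) = −0.75 ln(1 − 0.369867) = −0.75 ln(0.630133)
  = −0.75 × (-0.461824) = 0.346368 substitutions/site.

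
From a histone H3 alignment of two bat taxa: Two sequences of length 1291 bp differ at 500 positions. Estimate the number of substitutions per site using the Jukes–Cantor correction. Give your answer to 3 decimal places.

p = 500/1291 ≈ 0.387297.
d = −(3/4) ln(1 − 4p/3) = −0.75 ln(1 − 0.516396) = −0.75 ln(0.483604)
  = −0.75 × (-0.726489) = 0.544867 substitutions/site.

0.545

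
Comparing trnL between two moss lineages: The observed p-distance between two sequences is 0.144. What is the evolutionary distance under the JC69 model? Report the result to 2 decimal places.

0.16

d = −(3/4) ln(1 − 4p/3) = −0.75 ln(1 − 0.192) = −0.75 ln(0.808)
  = −0.75 × (-0.213193) = 0.159895 substitutions/site.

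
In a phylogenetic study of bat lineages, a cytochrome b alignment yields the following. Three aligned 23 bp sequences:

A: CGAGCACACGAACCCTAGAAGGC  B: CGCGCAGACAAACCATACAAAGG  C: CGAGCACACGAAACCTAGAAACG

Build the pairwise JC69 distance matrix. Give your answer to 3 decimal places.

A–B: 7/23 sites differ → p ≈ 0.304348, d = −0.75 ln(1 − 0.405797) = 0.390401 ≈ 0.390.
A–C: 4/23 sites differ → p ≈ 0.173913, d = −0.75 ln(1 − 0.231884) = 0.197861 ≈ 0.198.
B–C: 7/23 sites differ → p ≈ 0.304348, d = −0.75 ln(1 − 0.405797) = 0.390401 ≈ 0.390.

d(A,B) = 0.390, d(A,C) = 0.198, d(B,C) = 0.390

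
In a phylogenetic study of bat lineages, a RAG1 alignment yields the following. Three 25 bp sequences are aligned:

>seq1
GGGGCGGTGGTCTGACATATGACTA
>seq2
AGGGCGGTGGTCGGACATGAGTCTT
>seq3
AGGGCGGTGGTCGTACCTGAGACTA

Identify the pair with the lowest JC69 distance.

seq1–seq2: 6/25 differ, p = 0.240, d = 0.289.
seq1–seq3: 6/25 differ, p = 0.240, d = 0.289.
seq2–seq3: 4/25 differ, p = 0.160, d = 0.180.
The smallest distance is between seq2 and seq3.

seq2 and seq3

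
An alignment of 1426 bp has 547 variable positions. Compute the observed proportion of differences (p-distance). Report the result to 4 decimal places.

0.3836

p = 547/1426 = 0.383590… ≈ 0.3836 (to 4 d.p.).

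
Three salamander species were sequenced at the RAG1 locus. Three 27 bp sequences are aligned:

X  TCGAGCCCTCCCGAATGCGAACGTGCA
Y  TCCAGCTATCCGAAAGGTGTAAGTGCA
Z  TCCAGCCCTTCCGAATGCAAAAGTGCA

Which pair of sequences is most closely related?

X–Y: 9/27 differ, p = 0.333, d = 0.441.
X–Z: 4/27 differ, p = 0.148, d = 0.165.
Y–Z: 9/27 differ, p = 0.333, d = 0.441.
The smallest distance is between X and Z.

X and Z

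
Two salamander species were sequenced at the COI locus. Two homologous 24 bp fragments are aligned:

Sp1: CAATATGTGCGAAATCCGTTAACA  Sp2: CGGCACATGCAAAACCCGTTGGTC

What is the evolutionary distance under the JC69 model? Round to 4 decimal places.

The sequences differ at 11 of 24 sites, so p = 11/24 ≈ 0.458333.
d = −(3/4) ln(1 − 4p/3) = −0.75 ln(1 − 0.611111) = −0.75 ln(0.388889)
  = −0.75 × (-0.944461) = 0.708346 substitutions/site.

0.7083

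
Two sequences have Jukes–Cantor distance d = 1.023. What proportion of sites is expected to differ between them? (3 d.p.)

0.558

p = (3/4)(1 − e^(−4d/3)) = 0.75 × (1 − e^(-1.364)) = 0.75 × (1 − 0.255636) = 0.558273.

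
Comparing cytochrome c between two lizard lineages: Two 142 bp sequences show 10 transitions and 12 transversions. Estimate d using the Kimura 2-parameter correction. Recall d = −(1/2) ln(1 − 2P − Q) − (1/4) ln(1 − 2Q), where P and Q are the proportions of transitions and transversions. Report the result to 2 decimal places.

P = 10/142 ≈ 0.070423 and Q = 12/142 ≈ 0.084507.
Under the Kimura two-parameter model, d = −½ ln(1 − 2P − Q) − ¼ ln(1 − 2Q).
1 − 2P − Q = 0.774647, giving −½ ln(0.774647) = 0.127674.
1 − 2Q = 0.830986, giving −¼ ln(0.830986) = 0.046286.
d = 0.127674 + 0.046286 = 0.173960.

0.17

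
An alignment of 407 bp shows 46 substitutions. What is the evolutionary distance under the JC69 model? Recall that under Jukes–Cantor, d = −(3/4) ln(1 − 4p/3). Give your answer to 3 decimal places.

0.123

p = 46/407 ≈ 0.113022.
d = −(3/4) ln(1 − 4p/3) = −0.75 ln(1 − 0.150696) = −0.75 ln(0.849304)
  = −0.75 × (-0.163338) = 0.122504 substitutions/site.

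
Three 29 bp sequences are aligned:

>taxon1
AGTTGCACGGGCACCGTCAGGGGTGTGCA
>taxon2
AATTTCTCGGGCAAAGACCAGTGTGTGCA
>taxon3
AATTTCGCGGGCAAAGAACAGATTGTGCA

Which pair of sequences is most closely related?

taxon2 and taxon3

taxon1–taxon2: 9/29 differ, p = 0.310, d = 0.401.
taxon1–taxon3: 11/29 differ, p = 0.379, d = 0.529.
taxon2–taxon3: 4/29 differ, p = 0.138, d = 0.152.
The smallest distance is between taxon2 and taxon3.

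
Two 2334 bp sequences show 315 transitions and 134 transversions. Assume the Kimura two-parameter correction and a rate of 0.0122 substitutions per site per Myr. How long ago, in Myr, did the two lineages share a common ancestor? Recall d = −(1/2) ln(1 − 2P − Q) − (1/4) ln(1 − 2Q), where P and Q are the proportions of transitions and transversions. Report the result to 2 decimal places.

9.37

P = 315/2334 ≈ 0.134961 and Q = 134/2334 ≈ 0.057412.
Under the Kimura two-parameter model, d = −½ ln(1 − 2P − Q) − ¼ ln(1 − 2Q).
1 − 2P − Q = 0.672666, giving −½ ln(0.672666) = 0.198253.
1 − 2Q = 0.885176, giving −¼ ln(0.885176) = 0.030492.
d = 0.198253 + 0.030492 = 0.228745.
Under a molecular clock d = 2μt, so t = d/(2μ) = 0.228745 / (2 × 0.0122) = 9.37 Myr.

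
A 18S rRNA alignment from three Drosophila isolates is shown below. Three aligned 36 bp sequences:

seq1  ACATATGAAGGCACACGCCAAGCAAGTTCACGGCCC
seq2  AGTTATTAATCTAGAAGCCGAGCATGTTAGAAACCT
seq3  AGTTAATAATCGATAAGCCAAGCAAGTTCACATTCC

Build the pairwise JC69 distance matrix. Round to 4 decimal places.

seq1–seq2: 16/36 sites differ → p ≈ 0.444444, d = −0.75 ln(1 − 0.592592) = 0.673455 ≈ 0.6735.
seq1–seq3: 12/36 sites differ → p ≈ 0.333333, d = −0.75 ln(1 − 0.444444) = 0.440839 ≈ 0.4408.
seq2–seq3: 11/36 sites differ → p ≈ 0.305556, d = −0.75 ln(1 − 0.407408) = 0.392437 ≈ 0.3924.

d(seq1,seq2) = 0.6735, d(seq1,seq3) = 0.4408, d(seq2,seq3) = 0.3924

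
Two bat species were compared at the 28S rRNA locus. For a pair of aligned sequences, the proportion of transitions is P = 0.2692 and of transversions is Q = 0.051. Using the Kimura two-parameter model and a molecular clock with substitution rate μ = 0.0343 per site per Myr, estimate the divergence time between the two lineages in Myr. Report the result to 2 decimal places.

Under the Kimura two-parameter model, d = −½ ln(1 − 2P − Q) − ¼ ln(1 − 2Q).
1 − 2P − Q = 0.4106, giving −½ ln(0.4106) = 0.445068.
1 − 2Q = 0.898, giving −¼ ln(0.898) = 0.026896.
d = 0.445068 + 0.026896 = 0.471964.
Under a molecular clock d = 2μt, so t = d/(2μ) = 0.471964 / (2 × 0.0343) = 6.88 Myr.

6.88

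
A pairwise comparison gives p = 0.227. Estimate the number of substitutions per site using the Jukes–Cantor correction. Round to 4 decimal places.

d = −(3/4) ln(1 − 4p/3) = −0.75 ln(1 − 0.302667) = −0.75 ln(0.697333)
  = −0.75 × (-0.360492) = 0.270369 substitutions/site.

0.2704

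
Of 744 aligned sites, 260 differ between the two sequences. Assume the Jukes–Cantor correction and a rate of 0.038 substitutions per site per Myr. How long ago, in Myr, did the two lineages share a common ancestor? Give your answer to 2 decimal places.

p = 260/744 ≈ 0.349462.
d = −(3/4) ln(1 − 4p/3) = −0.75 ln(1 − 0.465949) = −0.75 ln(0.534051)
  = −0.75 × (-0.627264) = 0.470448 substitutions/site.
Under a molecular clock d = 2μt, so t = d/(2μ) = 0.470448 / (2 × 0.038) = 6.19 Myr.

6.19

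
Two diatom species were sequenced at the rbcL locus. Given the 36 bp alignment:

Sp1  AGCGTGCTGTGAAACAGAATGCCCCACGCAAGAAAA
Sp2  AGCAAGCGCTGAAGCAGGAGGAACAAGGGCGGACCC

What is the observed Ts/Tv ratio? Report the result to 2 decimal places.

Transitions are A↔G and C↔T; transversions are all other mismatches.
Transitions: 4. Transversions: 13.
R = 4/13 = 0.307692… ≈ 0.31 (to 2 d.p.).

0.31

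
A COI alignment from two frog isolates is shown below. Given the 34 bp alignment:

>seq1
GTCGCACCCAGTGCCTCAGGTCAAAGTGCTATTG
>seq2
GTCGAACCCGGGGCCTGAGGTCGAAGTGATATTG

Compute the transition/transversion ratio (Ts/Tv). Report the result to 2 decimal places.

0.50

Transitions are A↔G and C↔T; transversions are all other mismatches.
Transitions: 2. Transversions: 4.
R = 2/4 = 0.50.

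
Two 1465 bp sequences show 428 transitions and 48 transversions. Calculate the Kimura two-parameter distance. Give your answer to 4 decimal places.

0.4969

P = 428/1465 ≈ 0.29215 and Q = 48/1465 ≈ 0.032765.
Under the Kimura two-parameter model, d = −½ ln(1 − 2P − Q) − ¼ ln(1 − 2Q).
1 − 2P − Q = 0.382935, giving −½ ln(0.382935) = 0.479945.
1 − 2Q = 0.93447, giving −¼ ln(0.93447) = 0.016944.
d = 0.479945 + 0.016944 = 0.496889.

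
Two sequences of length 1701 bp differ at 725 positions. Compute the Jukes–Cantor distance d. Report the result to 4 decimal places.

p = 725/1701 ≈ 0.42622.
d = −(3/4) ln(1 − 4p/3) = −0.75 ln(1 − 0.568293) = −0.75 ln(0.431707)
  = −0.75 × (-0.840008) = 0.630006 substitutions/site.

0.6300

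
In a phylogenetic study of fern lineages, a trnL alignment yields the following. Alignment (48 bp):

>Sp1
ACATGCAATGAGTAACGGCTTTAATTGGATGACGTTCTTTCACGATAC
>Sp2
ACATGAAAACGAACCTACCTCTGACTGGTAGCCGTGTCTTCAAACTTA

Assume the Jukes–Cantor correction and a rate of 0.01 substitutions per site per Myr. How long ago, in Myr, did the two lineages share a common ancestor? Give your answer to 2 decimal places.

The sequences differ at 25 of 48 sites, so p = 25/48 ≈ 0.520833.
d = −(3/4) ln(1 − 4p/3) = −0.75 ln(1 − 0.694444) = −0.75 ln(0.305556)
  = −0.75 × (-1.185622) = 0.889217 substitutions/site.
Under a molecular clock d = 2μt, so t = d/(2μ) = 0.889217 / (2 × 0.01) = 44.46 Myr.

44.46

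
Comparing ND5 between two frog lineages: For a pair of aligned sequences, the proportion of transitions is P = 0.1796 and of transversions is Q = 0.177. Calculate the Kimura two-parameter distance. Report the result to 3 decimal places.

Under the Kimura two-parameter model, d = −½ ln(1 − 2P − Q) − ¼ ln(1 − 2Q).
1 − 2P − Q = 0.4638, giving −½ ln(0.4638) = 0.384151.
1 − 2Q = 0.646, giving −¼ ln(0.646) = 0.109239.
d = 0.384151 + 0.109239 = 0.493390.

0.493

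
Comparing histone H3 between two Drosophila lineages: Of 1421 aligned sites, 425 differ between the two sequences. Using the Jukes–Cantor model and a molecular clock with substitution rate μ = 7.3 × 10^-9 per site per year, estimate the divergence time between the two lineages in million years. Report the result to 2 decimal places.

p = 425/1421 ≈ 0.299085.
d = −(3/4) ln(1 − 4p/3) = −0.75 ln(1 − 0.39878) = −0.75 ln(0.60122)
  = −0.75 × (-0.508794) = 0.381596 substitutions/site.
Under a molecular clock d = 2μt, so t = d/(2μ) = 0.381596 / (2 × 7.3 × 10^-9) = 26.14 million years.

26.14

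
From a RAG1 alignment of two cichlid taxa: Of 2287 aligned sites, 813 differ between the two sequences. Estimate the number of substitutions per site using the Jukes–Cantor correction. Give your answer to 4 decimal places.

p = 813/2287 ≈ 0.355488.
d = −(3/4) ln(1 − 4p/3) = −0.75 ln(1 − 0.473984) = −0.75 ln(0.526016)
  = −0.75 × (-0.642424) = 0.481818 substitutions/site.

0.4818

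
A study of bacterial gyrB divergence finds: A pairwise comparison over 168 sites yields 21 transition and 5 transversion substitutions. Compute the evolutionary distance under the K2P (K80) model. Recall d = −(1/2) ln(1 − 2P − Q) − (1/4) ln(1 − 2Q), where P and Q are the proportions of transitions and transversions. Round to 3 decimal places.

0.179

P = 21/168 = 0.125 and Q = 5/168 ≈ 0.029762.
Under the Kimura two-parameter model, d = −½ ln(1 − 2P − Q) − ¼ ln(1 − 2Q).
1 − 2P − Q = 0.720238, giving −½ ln(0.720238) = 0.164087.
1 − 2Q = 0.940476, giving −¼ ln(0.940476) = 0.015342.
d = 0.164087 + 0.015342 = 0.179429.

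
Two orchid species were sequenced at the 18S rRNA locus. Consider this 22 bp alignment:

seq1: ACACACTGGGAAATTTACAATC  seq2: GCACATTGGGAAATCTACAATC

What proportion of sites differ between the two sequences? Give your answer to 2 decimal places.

0.14

The sequences differ at 3 of 22 positions (sites 1, 6, 15).
p = 3/22 = 0.136363… ≈ 0.14 (to 2 d.p.).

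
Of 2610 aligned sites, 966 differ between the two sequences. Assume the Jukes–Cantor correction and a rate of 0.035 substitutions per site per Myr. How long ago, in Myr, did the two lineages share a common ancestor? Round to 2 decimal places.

7.29

p = 966/2610 ≈ 0.370115.
d = −(3/4) ln(1 − 4p/3) = −0.75 ln(1 − 0.493487) = −0.75 ln(0.506513)
  = −0.75 × (-0.680205) = 0.510154 substitutions/site.
Under a molecular clock d = 2μt, so t = d/(2μ) = 0.510154 / (2 × 0.035) = 7.29 Myr.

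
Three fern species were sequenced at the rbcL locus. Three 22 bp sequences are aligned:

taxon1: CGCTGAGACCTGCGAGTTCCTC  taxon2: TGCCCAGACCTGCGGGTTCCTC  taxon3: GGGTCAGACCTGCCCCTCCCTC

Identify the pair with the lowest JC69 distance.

taxon1 and taxon2

taxon1–taxon2: 4/22 differ, p = 0.182, d = 0.208.
taxon1–taxon3: 7/22 differ, p = 0.318, d = 0.414.
taxon2–taxon3: 7/22 differ, p = 0.318, d = 0.414.
The smallest distance is between taxon1 and taxon2.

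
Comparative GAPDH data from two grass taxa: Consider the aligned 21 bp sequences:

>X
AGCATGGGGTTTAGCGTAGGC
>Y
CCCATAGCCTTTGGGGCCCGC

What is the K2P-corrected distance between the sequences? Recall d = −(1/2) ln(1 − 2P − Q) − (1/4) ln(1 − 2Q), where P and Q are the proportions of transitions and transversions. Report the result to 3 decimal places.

Of 21 sites, 3 differences are transitions and 7 are transversions, so P = 3/21 ≈ 0.142857 and Q = 7/21 ≈ 0.333333.
Under the Kimura two-parameter model, d = −½ ln(1 − 2P − Q) − ¼ ln(1 − 2Q).
1 − 2P − Q = 0.380953, giving −½ ln(0.380953) = 0.482540.
1 − 2Q = 0.333334, giving −¼ ln(0.333334) = 0.274653.
d = 0.482540 + 0.274653 = 0.757193.

0.757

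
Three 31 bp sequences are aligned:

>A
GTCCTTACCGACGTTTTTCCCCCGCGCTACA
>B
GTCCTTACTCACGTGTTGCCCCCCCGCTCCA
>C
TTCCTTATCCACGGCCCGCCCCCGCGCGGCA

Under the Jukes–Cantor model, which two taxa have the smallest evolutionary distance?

A–B: 6/31 differ, p = 0.194, d = 0.224.
A–C: 10/31 differ, p = 0.323, d = 0.422.
B–C: 10/31 differ, p = 0.323, d = 0.422.
The smallest distance is between A and B.

A and B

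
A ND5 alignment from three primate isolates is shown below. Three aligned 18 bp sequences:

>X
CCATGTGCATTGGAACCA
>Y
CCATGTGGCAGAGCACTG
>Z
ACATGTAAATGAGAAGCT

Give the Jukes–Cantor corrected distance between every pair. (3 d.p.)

X–Y: 8/18 sites differ → p ≈ 0.444444, d = −0.75 ln(1 − 0.592592) = 0.673455 ≈ 0.673.
X–Z: 7/18 sites differ → p ≈ 0.388889, d = −0.75 ln(1 − 0.518519) = 0.548166 ≈ 0.548.
Y–Z: 9/18 sites differ → p = 0.5, d = −0.75 ln(1 − 0.666667) = 0.823960 ≈ 0.824.

d(X,Y) = 0.673, d(X,Z) = 0.548, d(Y,Z) = 0.824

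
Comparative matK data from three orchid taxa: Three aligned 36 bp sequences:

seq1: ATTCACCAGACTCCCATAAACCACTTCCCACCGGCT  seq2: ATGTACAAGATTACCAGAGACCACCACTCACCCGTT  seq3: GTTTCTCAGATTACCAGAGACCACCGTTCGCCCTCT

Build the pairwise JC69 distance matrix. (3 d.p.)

seq1–seq2: 12/36 sites differ → p ≈ 0.333333, d = −0.75 ln(1 − 0.444444) = 0.440839 ≈ 0.441.
seq1–seq3: 15/36 sites differ → p ≈ 0.416667, d = −0.75 ln(1 − 0.555556) = 0.608198 ≈ 0.608.
seq2–seq3: 10/36 sites differ → p ≈ 0.277778, d = −0.75 ln(1 − 0.370371) = 0.346968 ≈ 0.347.

d(seq1,seq2) = 0.441, d(seq1,seq3) = 0.608, d(seq2,seq3) = 0.347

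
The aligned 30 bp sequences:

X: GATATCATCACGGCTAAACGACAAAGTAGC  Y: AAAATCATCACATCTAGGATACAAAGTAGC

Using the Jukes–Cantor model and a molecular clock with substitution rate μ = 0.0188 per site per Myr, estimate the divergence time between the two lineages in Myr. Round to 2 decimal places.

The sequences differ at 8 of 30 sites (1, 3, 12, 13, 17, 18, 19, 20), so p = 8/30 ≈ 0.266667.
d = −(3/4) ln(1 − 4p/3) = −0.75 ln(1 − 0.355556) = −0.75 ln(0.644444)
  = −0.75 × (-0.439367) = 0.329525 substitutions/site.
Under a molecular clock d = 2μt, so t = d/(2μ) = 0.329525 / (2 × 0.0188) = 8.76 Myr.

8.76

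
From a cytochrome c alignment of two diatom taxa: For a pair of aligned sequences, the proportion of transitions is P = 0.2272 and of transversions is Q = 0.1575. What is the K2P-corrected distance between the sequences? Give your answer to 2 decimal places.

0.57

Under the Kimura two-parameter model, d = −½ ln(1 − 2P − Q) − ¼ ln(1 − 2Q).
1 − 2P − Q = 0.3881, giving −½ ln(0.3881) = 0.473246.
1 − 2Q = 0.685, giving −¼ ln(0.685) = 0.094584.
d = 0.473246 + 0.094584 = 0.567830.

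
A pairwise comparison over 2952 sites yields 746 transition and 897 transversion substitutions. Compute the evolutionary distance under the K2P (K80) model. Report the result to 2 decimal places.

P = 746/2952 ≈ 0.25271 and Q = 897/2952 ≈ 0.303862.
Under the Kimura two-parameter model, d = −½ ln(1 − 2P − Q) − ¼ ln(1 − 2Q).
1 − 2P − Q = 0.190718, giving −½ ln(0.190718) = 0.828480.
1 − 2Q = 0.392276, giving −¼ ln(0.392276) = 0.233947.
d = 0.828480 + 0.233947 = 1.062427.

1.06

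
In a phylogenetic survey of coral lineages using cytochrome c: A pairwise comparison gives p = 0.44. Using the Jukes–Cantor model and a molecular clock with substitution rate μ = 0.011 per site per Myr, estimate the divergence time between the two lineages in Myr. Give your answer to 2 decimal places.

30.12

d = −(3/4) ln(1 − 4p/3) = −0.75 ln(1 − 0.586667) = −0.75 ln(0.413333)
  = −0.75 × (-0.883502) = 0.662627 substitutions/site.
Under a molecular clock d = 2μt, so t = d/(2μ) = 0.662627 / (2 × 0.011) = 30.12 Myr.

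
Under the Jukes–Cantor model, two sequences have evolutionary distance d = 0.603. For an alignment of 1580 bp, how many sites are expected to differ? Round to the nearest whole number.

655

Invert JC69: p = (3/4)(1 − e^(−4d/3)) = 0.75 × (1 − e^(-0.804)) = 0.75 × (1 − 0.447535) = 0.414349.
Expected differing sites = pL ≈ 0.414349 × 1580 = 654.67142 ≈ 655.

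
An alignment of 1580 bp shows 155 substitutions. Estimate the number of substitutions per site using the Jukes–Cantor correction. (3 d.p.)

p = 155/1580 ≈ 0.098101.
d = −(3/4) ln(1 − 4p/3) = −0.75 ln(1 − 0.130801) = −0.75 ln(0.869199)
  = −0.75 × (-0.140183) = 0.105137 substitutions/site.

0.105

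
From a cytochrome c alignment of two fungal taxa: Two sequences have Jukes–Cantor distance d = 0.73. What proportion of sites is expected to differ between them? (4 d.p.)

p = (3/4)(1 − e^(−4d/3)) = 0.75 × (1 − e^(-0.973333)) = 0.75 × (1 − 0.377822) = 0.466634.

0.4666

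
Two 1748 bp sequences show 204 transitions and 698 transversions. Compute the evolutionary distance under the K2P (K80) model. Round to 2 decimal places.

0.90

P = 204/1748 ≈ 0.116705 and Q = 698/1748 ≈ 0.399314.
Under the Kimura two-parameter model, d = −½ ln(1 − 2P − Q) − ¼ ln(1 − 2Q).
1 − 2P − Q = 0.367276, giving −½ ln(0.367276) = 0.500821.
1 − 2Q = 0.201372, giving −¼ ln(0.201372) = 0.400650.
d = 0.500821 + 0.400650 = 0.901471.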